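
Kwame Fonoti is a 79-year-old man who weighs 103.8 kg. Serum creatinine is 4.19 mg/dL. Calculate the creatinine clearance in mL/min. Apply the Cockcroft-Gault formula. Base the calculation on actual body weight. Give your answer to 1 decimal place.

21.0 mL/min

CrCl = (140 − 79) × 103.8 / (72 × 4.19) = 6331.8 / 301.68 ≈ 21.0 mL/min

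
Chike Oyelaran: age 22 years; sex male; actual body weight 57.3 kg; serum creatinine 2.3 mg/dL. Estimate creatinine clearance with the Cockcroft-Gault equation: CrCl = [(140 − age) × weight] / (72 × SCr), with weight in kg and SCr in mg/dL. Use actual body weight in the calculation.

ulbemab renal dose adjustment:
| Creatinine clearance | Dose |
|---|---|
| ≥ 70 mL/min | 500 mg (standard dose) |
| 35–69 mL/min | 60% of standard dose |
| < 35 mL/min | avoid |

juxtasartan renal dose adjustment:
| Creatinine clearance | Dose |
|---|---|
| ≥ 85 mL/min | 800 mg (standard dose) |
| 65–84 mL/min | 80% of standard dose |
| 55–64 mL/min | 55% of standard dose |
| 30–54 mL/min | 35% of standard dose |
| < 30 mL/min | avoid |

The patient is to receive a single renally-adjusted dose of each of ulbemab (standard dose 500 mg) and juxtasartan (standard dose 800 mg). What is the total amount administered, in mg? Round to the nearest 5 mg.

580 mg

CrCl = (140 − 22) × 57.3 / (72 × 2.3) = 6761.4 / 165.60 ≈ 40.8 mL/min
CrCl ≈ 41 mL/min.
ulbemab: 35–69 mL/min → 60% of 500 mg = 300 mg.
juxtasartan: 30–54 mL/min → 35% of 800 mg = 280 mg.
Total = 300 + 280 = 580 mg.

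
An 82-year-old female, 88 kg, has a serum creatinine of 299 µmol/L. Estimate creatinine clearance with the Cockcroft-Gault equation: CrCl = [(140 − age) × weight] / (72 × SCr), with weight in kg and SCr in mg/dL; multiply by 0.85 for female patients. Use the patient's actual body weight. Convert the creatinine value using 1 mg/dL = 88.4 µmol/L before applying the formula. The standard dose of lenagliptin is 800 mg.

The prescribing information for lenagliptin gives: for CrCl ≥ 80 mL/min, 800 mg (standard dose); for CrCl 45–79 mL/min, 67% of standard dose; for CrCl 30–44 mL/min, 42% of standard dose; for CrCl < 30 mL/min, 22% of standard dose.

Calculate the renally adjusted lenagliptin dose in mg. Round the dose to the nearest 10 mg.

180 mg

SCr = 299 / 88.4 = 3.382 mg/dL
CrCl = (140 − 82) × 88 / (72 × 3.382) × 0.85 = 5104.0 / 243.50 × 0.85 ≈ 17.8 mL/min
CrCl ≈ 18 mL/min → bracket < 30 mL/min.
22% of 800 mg = 176 mg → 180 mg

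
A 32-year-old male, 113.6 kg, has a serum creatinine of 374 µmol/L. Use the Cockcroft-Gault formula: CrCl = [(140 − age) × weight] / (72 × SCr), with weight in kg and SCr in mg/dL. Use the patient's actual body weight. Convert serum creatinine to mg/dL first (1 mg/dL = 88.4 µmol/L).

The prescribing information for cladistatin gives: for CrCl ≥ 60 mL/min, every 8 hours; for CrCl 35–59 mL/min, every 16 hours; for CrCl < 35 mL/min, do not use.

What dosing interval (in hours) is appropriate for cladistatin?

every 16 hours

SCr = 374 / 88.4 = 4.231 mg/dL
CrCl = (140 − 32) × 113.6 / (72 × 4.231) = 12268.8 / 304.63 ≈ 40.3 mL/min
CrCl ≈ 40 mL/min → bracket 35–59 mL/min → every 16 hours.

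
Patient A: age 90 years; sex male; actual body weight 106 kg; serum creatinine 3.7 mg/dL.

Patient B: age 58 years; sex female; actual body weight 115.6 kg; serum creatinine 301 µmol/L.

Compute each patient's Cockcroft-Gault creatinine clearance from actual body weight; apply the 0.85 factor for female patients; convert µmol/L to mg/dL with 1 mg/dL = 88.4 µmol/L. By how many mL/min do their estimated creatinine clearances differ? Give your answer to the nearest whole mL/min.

Patient A: CrCl = (140 − 90) × 106 / (72 × 3.7) = 5300.0 / 266.40 ≈ 19.9 mL/min
Patient B: SCr = 301 / 88.4 = 3.405 mg/dL
Patient B: CrCl = (140 − 58) × 115.6 / (72 × 3.405) × 0.85 = 9479.2 / 245.16 × 0.85 ≈ 32.9 mL/min
|19.9 − 32.9| = 13.0 mL/min

13 mL/min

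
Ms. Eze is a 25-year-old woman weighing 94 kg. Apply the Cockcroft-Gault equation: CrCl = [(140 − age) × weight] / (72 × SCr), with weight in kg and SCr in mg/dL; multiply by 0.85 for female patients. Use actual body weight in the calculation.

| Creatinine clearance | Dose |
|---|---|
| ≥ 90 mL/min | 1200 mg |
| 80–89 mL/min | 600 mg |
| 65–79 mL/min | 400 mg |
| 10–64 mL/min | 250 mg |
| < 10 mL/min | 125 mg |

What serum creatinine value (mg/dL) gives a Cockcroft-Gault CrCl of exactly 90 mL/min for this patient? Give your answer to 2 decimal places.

1.42 mg/dL

Standard dose requires CrCl ≥ 90 mL/min.
Set (140 − 25) × 94 × 0.85 / (72 × SCr) = 90
SCr = (140 − 25) × 94 × 0.85 / (72 × 90) = 1.418 mg/dL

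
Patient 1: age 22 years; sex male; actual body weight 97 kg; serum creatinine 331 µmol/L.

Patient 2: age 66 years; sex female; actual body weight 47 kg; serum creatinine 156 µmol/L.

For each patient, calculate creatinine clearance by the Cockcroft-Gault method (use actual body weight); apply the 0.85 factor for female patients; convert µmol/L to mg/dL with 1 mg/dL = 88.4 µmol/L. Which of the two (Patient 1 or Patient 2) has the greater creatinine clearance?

Patient 1: SCr = 331 / 88.4 = 3.744 mg/dL
Patient 1: CrCl = (140 − 22) × 97 / (72 × 3.744) = 11446.0 / 269.57 ≈ 42.5 mL/min
Patient 2: SCr = 156 / 88.4 = 1.765 mg/dL
Patient 2: CrCl = (140 − 66) × 47 / (72 × 1.765) × 0.85 = 3478.0 / 127.08 × 0.85 ≈ 23.3 mL/min
42.5 vs 23.3 mL/min → Patient 1 is higher.

Patient 1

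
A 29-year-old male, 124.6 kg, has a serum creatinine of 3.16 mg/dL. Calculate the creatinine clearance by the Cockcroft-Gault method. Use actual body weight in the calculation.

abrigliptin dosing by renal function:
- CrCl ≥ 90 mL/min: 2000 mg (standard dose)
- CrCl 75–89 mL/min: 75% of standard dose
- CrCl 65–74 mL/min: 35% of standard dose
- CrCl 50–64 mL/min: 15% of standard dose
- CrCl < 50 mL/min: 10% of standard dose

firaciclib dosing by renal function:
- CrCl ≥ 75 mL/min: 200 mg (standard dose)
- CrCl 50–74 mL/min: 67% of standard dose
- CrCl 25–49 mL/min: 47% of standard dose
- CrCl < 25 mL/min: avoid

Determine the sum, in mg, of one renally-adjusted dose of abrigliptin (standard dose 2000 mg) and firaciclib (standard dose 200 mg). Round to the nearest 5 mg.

435 mg

CrCl = (140 − 29) × 124.6 / (72 × 3.16) = 13830.6 / 227.52 ≈ 60.8 mL/min
CrCl ≈ 61 mL/min.
abrigliptin: 50–64 mL/min → 15% of 2000 mg = 300 mg.
firaciclib: 50–74 mL/min → 67% of 200 mg = 134 mg.
Total = 300 + 134 = 434 mg.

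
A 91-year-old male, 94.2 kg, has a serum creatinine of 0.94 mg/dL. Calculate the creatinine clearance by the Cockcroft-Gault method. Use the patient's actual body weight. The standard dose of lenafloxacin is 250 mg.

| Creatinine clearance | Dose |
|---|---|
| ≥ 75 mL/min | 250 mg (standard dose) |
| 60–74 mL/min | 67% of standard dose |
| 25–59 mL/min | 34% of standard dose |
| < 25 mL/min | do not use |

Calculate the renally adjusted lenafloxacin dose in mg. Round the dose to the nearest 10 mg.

170 mg

CrCl = (140 − 91) × 94.2 / (72 × 0.94) = 4615.8 / 67.68 ≈ 68.2 mL/min
CrCl ≈ 68 mL/min → bracket 60–74 mL/min.
67% of 250 mg = 167.5 mg → 170 mg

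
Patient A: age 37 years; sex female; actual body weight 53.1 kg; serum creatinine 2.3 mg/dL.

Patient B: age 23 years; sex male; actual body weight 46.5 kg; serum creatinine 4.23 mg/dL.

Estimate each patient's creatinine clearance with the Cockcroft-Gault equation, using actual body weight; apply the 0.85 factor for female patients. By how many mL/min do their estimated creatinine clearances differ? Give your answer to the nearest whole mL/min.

Patient A: CrCl = (140 − 37) × 53.1 / (72 × 2.3) × 0.85 = 5469.3 / 165.60 × 0.85 ≈ 28.1 mL/min
Patient B: CrCl = (140 − 23) × 46.5 / (72 × 4.23) = 5440.5 / 304.56 ≈ 17.9 mL/min
|28.1 − 17.9| = 10.2 mL/min

10 mL/min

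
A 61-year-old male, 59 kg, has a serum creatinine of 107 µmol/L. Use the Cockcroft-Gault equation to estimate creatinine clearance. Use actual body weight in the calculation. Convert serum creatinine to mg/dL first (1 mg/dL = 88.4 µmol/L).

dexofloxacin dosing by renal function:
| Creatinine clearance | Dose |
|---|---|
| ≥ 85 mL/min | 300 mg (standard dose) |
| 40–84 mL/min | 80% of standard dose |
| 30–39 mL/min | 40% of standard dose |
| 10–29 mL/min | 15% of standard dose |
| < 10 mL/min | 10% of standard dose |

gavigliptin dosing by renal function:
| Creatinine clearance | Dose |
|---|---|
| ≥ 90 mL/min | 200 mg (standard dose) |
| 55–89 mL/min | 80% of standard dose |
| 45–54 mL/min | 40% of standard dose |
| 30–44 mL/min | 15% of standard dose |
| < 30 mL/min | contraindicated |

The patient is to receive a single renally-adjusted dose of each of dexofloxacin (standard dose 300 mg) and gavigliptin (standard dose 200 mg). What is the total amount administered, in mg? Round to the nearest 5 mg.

SCr = 107 / 88.4 = 1.21 mg/dL
CrCl = (140 − 61) × 59 / (72 × 1.21) = 4661.0 / 87.12 ≈ 53.5 mL/min
CrCl ≈ 53 mL/min.
dexofloxacin: 40–84 mL/min → 80% of 300 mg = 240 mg.
gavigliptin: 45–54 mL/min → 40% of 200 mg = 80 mg.
Total = 240 + 80 = 320 mg.

320 mg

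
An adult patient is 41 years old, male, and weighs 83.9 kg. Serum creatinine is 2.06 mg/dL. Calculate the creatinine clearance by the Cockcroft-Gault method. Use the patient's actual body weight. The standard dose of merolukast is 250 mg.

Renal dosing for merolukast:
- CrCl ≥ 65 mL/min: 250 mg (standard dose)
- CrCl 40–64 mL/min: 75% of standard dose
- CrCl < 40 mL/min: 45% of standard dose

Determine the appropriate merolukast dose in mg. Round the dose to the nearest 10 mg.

190 mg

CrCl = (140 − 41) × 83.9 / (72 × 2.06) = 8306.1 / 148.32 ≈ 56.0 mL/min
CrCl ≈ 56 mL/min → bracket 40–64 mL/min.
75% of 250 mg = 187.5 mg → 190 mg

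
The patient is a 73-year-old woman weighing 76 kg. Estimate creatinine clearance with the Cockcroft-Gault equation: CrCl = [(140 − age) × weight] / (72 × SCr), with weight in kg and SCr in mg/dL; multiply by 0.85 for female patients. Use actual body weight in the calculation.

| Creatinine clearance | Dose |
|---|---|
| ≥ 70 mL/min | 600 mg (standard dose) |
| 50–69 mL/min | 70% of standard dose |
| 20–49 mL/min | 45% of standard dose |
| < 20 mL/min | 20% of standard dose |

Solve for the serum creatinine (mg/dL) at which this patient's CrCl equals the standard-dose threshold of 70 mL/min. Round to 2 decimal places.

0.86 mg/dL

Standard dose requires CrCl ≥ 70 mL/min.
Set (140 − 73) × 76 × 0.85 / (72 × SCr) = 70
SCr = (140 − 73) × 76 × 0.85 / (72 × 70) = 0.859 mg/dL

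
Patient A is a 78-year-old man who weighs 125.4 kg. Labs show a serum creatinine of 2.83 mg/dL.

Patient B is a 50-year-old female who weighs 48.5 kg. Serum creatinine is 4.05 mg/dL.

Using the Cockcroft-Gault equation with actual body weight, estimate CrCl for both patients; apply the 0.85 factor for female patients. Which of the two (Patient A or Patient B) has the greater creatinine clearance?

Patient A

Patient A: CrCl = (140 − 78) × 125.4 / (72 × 2.83) = 7774.8 / 203.76 ≈ 38.2 mL/min
Patient B: CrCl = (140 − 50) × 48.5 / (72 × 4.05) × 0.85 = 4365.0 / 291.60 × 0.85 ≈ 12.7 mL/min
38.2 vs 12.7 mL/min → Patient A is higher.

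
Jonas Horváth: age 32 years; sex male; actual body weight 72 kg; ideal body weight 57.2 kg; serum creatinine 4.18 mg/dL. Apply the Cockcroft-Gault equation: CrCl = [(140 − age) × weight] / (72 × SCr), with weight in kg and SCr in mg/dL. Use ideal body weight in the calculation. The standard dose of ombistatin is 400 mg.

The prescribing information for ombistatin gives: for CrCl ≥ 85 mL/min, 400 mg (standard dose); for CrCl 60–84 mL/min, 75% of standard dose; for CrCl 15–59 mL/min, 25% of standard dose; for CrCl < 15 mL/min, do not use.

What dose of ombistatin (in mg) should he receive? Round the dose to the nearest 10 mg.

100 mg

CrCl = (140 − 32) × 57.2 / (72 × 4.18) = 6177.6 / 300.96 ≈ 20.5 mL/min
CrCl ≈ 21 mL/min → bracket 15–59 mL/min.
25% of 400 mg = 100 mg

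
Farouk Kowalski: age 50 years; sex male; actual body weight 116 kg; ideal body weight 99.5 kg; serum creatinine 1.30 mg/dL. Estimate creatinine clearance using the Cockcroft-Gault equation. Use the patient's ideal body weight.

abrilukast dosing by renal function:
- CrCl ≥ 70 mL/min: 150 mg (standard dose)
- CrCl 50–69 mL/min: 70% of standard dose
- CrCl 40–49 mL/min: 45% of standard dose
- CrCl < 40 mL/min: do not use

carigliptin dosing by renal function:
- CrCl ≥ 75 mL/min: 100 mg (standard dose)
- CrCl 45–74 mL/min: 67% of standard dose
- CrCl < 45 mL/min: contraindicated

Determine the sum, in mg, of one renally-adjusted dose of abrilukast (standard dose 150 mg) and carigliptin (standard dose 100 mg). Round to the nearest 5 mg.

250 mg

CrCl = (140 − 50) × 99.5 / (72 × 1.3) = 8955.0 / 93.60 ≈ 95.7 mL/min
CrCl ≈ 96 mL/min.
abrilukast: ≥ 70 mL/min → 100% of 150 mg = 150 mg.
carigliptin: ≥ 75 mL/min → 100% of 100 mg = 100 mg.
Total = 150 + 100 = 250 mg.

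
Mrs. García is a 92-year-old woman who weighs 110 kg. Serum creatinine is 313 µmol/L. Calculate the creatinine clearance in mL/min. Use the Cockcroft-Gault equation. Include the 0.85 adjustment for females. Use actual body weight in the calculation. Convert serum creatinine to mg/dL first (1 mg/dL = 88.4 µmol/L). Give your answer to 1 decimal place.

17.6 mL/min

SCr = 313 / 88.4 = 3.541 mg/dL
CrCl = (140 − 92) × 110 / (72 × 3.541) × 0.85 = 5280.0 / 254.95 × 0.85 ≈ 17.6 mL/min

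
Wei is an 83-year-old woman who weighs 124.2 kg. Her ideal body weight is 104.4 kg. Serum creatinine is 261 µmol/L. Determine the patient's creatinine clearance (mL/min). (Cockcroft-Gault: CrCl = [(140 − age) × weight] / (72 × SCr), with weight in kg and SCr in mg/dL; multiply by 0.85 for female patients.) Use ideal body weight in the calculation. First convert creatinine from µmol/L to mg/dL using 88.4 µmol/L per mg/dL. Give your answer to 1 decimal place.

SCr = 261 / 88.4 = 2.952 mg/dL
CrCl = (140 − 83) × 104.4 / (72 × 2.952) × 0.85 = 5950.8 / 212.54 × 0.85 ≈ 23.8 mL/min

23.8 mL/min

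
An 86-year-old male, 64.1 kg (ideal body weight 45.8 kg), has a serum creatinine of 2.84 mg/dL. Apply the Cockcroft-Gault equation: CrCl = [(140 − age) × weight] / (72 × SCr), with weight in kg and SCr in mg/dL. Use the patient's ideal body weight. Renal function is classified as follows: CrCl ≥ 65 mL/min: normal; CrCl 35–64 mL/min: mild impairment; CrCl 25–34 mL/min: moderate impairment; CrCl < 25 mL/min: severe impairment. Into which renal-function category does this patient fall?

CrCl = (140 − 86) × 45.8 / (72 × 2.84) = 2473.2 / 204.48 ≈ 12.1 mL/min
12 mL/min falls in the 'severe impairment' range.

severe impairment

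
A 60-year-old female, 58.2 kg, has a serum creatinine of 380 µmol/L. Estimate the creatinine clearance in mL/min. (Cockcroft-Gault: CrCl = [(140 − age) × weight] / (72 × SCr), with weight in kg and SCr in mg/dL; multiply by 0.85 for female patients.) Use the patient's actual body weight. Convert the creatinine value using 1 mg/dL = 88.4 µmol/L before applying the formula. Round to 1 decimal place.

SCr = 380 / 88.4 = 4.299 mg/dL
CrCl = (140 − 60) × 58.2 / (72 × 4.299) × 0.85 = 4656.0 / 309.53 × 0.85 ≈ 12.8 mL/min

12.8 mL/min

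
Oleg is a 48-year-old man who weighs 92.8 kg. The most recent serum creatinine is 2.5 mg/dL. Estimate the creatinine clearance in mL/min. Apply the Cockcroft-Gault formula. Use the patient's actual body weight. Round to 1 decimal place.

CrCl = (140 − 48) × 92.8 / (72 × 2.5) = 8537.6 / 180.00 ≈ 47.4 mL/min

47.4 mL/min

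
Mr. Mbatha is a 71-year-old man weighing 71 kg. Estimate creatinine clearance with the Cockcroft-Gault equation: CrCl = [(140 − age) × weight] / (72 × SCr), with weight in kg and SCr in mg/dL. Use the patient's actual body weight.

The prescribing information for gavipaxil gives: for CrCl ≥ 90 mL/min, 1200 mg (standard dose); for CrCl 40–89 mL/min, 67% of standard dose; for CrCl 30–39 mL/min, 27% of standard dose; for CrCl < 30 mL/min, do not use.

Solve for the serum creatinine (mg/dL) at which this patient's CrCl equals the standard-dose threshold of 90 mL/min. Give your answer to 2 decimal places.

0.76 mg/dL

Standard dose requires CrCl ≥ 90 mL/min.
Set (140 − 71) × 71 / (72 × SCr) = 90
SCr = (140 − 71) × 71 / (72 × 90) = 0.756 mg/dL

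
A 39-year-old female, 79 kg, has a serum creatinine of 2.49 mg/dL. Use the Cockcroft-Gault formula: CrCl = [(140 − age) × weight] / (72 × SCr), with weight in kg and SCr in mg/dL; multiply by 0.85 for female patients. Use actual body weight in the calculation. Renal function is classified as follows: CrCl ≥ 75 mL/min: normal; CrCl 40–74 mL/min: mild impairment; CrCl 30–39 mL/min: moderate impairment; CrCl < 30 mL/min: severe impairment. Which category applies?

CrCl = (140 − 39) × 79 / (72 × 2.49) × 0.85 = 7979.0 / 179.28 × 0.85 ≈ 37.8 mL/min
38 mL/min falls in the 'moderate impairment' range.

moderate impairment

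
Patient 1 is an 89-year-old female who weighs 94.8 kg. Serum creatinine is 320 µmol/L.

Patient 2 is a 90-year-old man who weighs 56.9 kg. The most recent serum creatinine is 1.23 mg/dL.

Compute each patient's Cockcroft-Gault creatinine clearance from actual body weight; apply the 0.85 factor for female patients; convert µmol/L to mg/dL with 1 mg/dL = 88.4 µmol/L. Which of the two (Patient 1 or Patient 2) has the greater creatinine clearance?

Patient 1: SCr = 320 / 88.4 = 3.62 mg/dL
Patient 1: CrCl = (140 − 89) × 94.8 / (72 × 3.62) × 0.85 = 4834.8 / 260.64 × 0.85 ≈ 15.8 mL/min
Patient 2: CrCl = (140 − 90) × 56.9 / (72 × 1.23) = 2845.0 / 88.56 ≈ 32.1 mL/min
15.8 vs 32.1 mL/min → Patient 2 is higher.

Patient 2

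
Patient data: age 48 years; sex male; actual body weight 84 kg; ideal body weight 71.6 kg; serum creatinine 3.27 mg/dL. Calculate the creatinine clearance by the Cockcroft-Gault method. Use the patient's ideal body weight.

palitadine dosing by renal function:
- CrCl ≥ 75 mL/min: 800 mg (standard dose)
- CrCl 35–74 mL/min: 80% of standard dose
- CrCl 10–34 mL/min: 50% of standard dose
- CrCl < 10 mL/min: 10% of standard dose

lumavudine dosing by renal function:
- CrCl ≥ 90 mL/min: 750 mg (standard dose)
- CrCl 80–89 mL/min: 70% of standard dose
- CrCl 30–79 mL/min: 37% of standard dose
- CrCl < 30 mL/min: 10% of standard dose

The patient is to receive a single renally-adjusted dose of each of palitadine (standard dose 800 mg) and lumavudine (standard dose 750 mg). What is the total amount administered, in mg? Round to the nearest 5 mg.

CrCl = (140 − 48) × 71.6 / (72 × 3.27) = 6587.2 / 235.44 ≈ 28.0 mL/min
CrCl ≈ 28 mL/min.
palitadine: 10–34 mL/min → 50% of 800 mg = 400 mg.
lumavudine: < 30 mL/min → 10% of 750 mg = 75 mg.
Total = 400 + 75 = 475 mg.

475 mg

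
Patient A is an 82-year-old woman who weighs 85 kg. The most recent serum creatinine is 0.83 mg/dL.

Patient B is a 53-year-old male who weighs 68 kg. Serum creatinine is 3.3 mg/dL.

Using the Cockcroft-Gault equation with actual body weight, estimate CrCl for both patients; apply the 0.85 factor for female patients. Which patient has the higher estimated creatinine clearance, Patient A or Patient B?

Patient A: CrCl = (140 − 82) × 85 / (72 × 0.83) × 0.85 = 4930.0 / 59.76 × 0.85 ≈ 70.1 mL/min
Patient B: CrCl = (140 − 53) × 68 / (72 × 3.3) = 5916.0 / 237.60 ≈ 24.9 mL/min
70.1 vs 24.9 mL/min → Patient A is higher.

Patient A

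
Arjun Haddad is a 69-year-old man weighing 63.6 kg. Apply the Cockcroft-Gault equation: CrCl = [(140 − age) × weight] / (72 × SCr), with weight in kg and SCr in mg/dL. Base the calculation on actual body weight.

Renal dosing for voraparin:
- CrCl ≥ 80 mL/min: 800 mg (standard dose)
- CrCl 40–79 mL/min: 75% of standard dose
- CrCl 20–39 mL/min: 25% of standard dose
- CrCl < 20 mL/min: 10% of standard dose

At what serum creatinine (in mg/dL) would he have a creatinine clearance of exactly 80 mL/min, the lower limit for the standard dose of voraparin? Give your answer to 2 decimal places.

0.78 mg/dL

Standard dose requires CrCl ≥ 80 mL/min.
Set (140 − 69) × 63.6 / (72 × SCr) = 80
SCr = (140 − 69) × 63.6 / (72 × 80) = 0.784 mg/dL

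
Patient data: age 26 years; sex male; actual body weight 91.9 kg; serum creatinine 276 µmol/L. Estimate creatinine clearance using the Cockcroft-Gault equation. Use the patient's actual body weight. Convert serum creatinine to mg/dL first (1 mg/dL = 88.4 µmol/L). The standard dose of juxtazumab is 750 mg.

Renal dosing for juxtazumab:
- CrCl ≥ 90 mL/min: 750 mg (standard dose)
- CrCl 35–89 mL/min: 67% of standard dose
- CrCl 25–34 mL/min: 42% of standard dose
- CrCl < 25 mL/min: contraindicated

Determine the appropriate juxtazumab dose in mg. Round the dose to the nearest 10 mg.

SCr = 276 / 88.4 = 3.122 mg/dL
CrCl = (140 − 26) × 91.9 / (72 × 3.122) = 10476.6 / 224.78 ≈ 46.6 mL/min
CrCl ≈ 47 mL/min → bracket 35–89 mL/min.
67% of 750 mg = 502.5 mg → 500 mg

500 mg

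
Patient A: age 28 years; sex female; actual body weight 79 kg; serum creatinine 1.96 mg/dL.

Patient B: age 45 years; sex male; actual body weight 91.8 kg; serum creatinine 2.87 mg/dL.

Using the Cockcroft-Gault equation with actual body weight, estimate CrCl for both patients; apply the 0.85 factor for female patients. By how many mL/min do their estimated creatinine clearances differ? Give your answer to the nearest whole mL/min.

Patient A: CrCl = (140 − 28) × 79 / (72 × 1.96) × 0.85 = 8848.0 / 141.12 × 0.85 ≈ 53.3 mL/min
Patient B: CrCl = (140 − 45) × 91.8 / (72 × 2.87) = 8721.0 / 206.64 ≈ 42.2 mL/min
|53.3 − 42.2| = 11.1 mL/min

11 mL/min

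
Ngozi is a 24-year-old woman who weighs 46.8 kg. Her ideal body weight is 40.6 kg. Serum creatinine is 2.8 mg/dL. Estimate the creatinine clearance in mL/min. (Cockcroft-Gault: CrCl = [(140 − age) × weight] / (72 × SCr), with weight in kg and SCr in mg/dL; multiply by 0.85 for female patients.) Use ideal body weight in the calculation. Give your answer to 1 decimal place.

19.9 mL/min

CrCl = (140 − 24) × 40.6 / (72 × 2.8) × 0.85 = 4709.6 / 201.60 × 0.85 ≈ 19.9 mL/min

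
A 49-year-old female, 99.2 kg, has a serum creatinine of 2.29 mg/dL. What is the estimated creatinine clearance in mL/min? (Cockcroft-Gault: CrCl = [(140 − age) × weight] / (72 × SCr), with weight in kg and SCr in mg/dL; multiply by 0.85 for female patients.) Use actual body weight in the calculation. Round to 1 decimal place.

46.5 mL/min

CrCl = (140 − 49) × 99.2 / (72 × 2.29) × 0.85 = 9027.2 / 164.88 × 0.85 ≈ 46.5 mL/min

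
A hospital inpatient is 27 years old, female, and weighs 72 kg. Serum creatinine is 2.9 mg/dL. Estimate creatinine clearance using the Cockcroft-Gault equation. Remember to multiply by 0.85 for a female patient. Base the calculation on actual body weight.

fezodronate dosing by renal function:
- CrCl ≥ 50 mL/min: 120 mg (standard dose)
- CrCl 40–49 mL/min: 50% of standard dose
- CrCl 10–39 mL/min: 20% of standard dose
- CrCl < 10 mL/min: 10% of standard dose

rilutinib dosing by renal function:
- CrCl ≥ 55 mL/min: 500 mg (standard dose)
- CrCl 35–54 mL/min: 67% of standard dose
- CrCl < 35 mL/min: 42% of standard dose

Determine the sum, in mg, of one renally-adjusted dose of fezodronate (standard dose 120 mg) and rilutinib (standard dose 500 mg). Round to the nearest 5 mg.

CrCl = (140 − 27) × 72 / (72 × 2.9) × 0.85 = 8136.0 / 208.80 × 0.85 ≈ 33.1 mL/min
CrCl ≈ 33 mL/min.
fezodronate: 10–39 mL/min → 20% of 120 mg = 24 mg.
rilutinib: < 35 mL/min → 42% of 500 mg = 210 mg.
Total = 24 + 210 = 234 mg.

235 mg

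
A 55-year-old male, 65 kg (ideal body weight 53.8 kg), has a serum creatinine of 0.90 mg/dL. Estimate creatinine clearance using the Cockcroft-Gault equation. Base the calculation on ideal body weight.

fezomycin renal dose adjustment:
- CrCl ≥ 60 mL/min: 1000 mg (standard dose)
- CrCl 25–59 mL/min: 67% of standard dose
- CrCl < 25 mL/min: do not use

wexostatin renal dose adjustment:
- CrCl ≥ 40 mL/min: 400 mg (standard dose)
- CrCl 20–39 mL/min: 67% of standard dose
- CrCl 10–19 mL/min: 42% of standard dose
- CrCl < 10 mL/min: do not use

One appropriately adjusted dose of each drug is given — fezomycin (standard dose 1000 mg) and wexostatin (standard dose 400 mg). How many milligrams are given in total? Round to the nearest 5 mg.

1400 mg

CrCl = (140 − 55) × 53.8 / (72 × 0.9) = 4573.0 / 64.80 ≈ 70.6 mL/min
CrCl ≈ 71 mL/min.
fezomycin: ≥ 60 mL/min → 100% of 1000 mg = 1000 mg.
wexostatin: ≥ 40 mL/min → 100% of 400 mg = 400 mg.
Total = 1000 + 400 = 1400 mg.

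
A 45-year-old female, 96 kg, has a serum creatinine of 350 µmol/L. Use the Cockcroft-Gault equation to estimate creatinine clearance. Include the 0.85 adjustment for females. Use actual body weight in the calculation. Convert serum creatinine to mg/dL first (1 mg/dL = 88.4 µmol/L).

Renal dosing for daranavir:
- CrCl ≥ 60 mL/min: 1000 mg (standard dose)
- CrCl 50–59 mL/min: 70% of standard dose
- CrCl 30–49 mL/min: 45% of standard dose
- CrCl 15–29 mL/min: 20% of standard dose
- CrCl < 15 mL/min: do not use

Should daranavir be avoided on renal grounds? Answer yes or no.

no

SCr = 350 / 88.4 = 3.959 mg/dL
CrCl = (140 − 45) × 96 / (72 × 3.959) × 0.85 = 9120.0 / 285.05 × 0.85 ≈ 27.2 mL/min
CrCl ≈ 27 mL/min, which is ≥ 15 mL/min.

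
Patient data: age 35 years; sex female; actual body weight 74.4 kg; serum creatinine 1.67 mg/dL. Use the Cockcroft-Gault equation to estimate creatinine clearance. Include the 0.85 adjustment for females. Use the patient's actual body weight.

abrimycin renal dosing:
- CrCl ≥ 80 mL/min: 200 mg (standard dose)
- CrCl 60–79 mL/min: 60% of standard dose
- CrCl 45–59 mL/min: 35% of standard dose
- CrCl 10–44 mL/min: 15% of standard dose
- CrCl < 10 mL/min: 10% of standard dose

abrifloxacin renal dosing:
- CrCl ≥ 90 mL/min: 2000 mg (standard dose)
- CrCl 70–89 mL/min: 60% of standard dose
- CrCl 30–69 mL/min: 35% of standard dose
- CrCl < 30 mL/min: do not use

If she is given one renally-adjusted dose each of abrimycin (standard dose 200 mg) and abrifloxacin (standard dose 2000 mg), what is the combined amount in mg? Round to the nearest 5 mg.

770 mg

CrCl = (140 − 35) × 74.4 / (72 × 1.67) × 0.85 = 7812.0 / 120.24 × 0.85 ≈ 55.2 mL/min
CrCl ≈ 55 mL/min.
abrimycin: 45–59 mL/min → 35% of 200 mg = 70 mg.
abrifloxacin: 30–69 mL/min → 35% of 2000 mg = 700 mg.
Total = 70 + 700 = 770 mg.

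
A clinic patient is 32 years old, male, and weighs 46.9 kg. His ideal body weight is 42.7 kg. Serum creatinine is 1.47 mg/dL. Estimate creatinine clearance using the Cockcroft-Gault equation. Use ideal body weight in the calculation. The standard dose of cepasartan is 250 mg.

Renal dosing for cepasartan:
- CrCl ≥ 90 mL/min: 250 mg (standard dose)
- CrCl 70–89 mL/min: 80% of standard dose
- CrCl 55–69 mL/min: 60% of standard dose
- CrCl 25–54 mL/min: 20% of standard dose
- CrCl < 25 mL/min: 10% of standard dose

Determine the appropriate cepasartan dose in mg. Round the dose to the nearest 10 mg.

CrCl = (140 − 32) × 42.7 / (72 × 1.47) = 4611.6 / 105.84 ≈ 43.6 mL/min
CrCl ≈ 44 mL/min → bracket 25–54 mL/min.
20% of 250 mg = 50 mg

50 mg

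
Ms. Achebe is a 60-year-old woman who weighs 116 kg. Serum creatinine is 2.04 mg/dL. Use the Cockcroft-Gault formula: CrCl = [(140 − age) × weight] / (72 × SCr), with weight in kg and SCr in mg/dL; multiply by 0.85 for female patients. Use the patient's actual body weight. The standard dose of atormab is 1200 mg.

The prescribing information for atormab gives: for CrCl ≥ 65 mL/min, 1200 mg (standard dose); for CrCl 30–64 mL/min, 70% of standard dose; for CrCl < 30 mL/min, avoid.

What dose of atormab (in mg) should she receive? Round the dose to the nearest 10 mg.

840 mg

CrCl = (140 − 60) × 116 / (72 × 2.04) × 0.85 = 9280.0 / 146.88 × 0.85 ≈ 53.7 mL/min
CrCl ≈ 54 mL/min → bracket 30–64 mL/min.
70% of 1200 mg = 840 mg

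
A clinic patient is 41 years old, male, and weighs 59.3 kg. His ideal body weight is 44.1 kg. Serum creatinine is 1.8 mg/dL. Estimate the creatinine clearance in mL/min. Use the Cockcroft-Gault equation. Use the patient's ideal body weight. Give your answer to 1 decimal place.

33.7 mL/min

CrCl = (140 − 41) × 44.1 / (72 × 1.8) = 4365.9 / 129.60 ≈ 33.7 mL/min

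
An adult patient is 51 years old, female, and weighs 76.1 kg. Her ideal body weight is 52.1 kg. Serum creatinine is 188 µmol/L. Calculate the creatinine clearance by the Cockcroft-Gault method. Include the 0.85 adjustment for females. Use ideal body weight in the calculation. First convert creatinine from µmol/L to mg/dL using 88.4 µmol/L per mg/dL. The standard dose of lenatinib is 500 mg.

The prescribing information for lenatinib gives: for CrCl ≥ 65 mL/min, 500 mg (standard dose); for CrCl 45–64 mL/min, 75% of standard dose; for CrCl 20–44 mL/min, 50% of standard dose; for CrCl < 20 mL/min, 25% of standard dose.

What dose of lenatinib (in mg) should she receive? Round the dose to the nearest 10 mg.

SCr = 188 / 88.4 = 2.127 mg/dL
CrCl = (140 − 51) × 52.1 / (72 × 2.127) × 0.85 = 4636.9 / 153.14 × 0.85 ≈ 25.7 mL/min
CrCl ≈ 26 mL/min → bracket 20–44 mL/min.
50% of 500 mg = 250 mg

250 mg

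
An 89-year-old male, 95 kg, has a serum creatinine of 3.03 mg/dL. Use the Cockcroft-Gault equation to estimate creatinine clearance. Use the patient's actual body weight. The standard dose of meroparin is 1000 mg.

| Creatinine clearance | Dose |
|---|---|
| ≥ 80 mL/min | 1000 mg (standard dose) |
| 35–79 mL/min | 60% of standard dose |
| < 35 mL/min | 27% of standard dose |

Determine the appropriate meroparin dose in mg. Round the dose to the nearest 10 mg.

270 mg

CrCl = (140 − 89) × 95 / (72 × 3.03) = 4845.0 / 218.16 ≈ 22.2 mL/min
CrCl ≈ 22 mL/min → bracket < 35 mL/min.
27% of 1000 mg = 270 mg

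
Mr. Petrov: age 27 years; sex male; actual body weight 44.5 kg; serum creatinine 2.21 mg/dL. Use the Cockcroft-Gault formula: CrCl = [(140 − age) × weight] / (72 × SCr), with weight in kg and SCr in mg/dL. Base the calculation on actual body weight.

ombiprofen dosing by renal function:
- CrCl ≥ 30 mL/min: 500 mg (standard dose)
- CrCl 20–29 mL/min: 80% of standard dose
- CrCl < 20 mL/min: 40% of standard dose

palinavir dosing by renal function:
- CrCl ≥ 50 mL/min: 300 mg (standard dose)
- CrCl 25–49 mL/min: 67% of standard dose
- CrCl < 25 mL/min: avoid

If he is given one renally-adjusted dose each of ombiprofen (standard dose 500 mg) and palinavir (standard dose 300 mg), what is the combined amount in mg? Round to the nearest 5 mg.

CrCl = (140 − 27) × 44.5 / (72 × 2.21) = 5028.5 / 159.12 ≈ 31.6 mL/min
CrCl ≈ 32 mL/min.
ombiprofen: ≥ 30 mL/min → 100% of 500 mg = 500 mg.
palinavir: 25–49 mL/min → 67% of 300 mg = 201 mg.
Total = 500 + 201 = 701 mg.

700 mg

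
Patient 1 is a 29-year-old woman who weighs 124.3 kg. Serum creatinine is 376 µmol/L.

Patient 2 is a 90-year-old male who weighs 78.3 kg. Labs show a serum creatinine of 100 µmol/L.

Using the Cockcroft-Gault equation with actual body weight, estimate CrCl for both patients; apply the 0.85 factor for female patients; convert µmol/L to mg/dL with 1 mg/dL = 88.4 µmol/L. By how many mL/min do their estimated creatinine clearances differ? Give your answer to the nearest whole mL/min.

Patient 1: SCr = 376 / 88.4 = 4.253 mg/dL
Patient 1: CrCl = (140 − 29) × 124.3 / (72 × 4.253) × 0.85 = 13797.3 / 306.22 × 0.85 ≈ 38.3 mL/min
Patient 2: SCr = 100 / 88.4 = 1.131 mg/dL
Patient 2: CrCl = (140 − 90) × 78.3 / (72 × 1.131) = 3915.0 / 81.43 ≈ 48.1 mL/min
|38.3 − 48.1| = 9.8 mL/min

10 mL/min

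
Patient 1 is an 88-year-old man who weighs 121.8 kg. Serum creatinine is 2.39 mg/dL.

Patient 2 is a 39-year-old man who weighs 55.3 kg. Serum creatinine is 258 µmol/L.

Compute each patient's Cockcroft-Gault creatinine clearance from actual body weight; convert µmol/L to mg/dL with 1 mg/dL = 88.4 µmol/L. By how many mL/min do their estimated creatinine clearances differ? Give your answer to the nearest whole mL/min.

Patient 1: CrCl = (140 − 88) × 121.8 / (72 × 2.39) = 6333.6 / 172.08 ≈ 36.8 mL/min
Patient 2: SCr = 258 / 88.4 = 2.919 mg/dL
Patient 2: CrCl = (140 − 39) × 55.3 / (72 × 2.919) = 5585.3 / 210.17 ≈ 26.6 mL/min
|36.8 − 26.6| = 10.2 mL/min

10 mL/min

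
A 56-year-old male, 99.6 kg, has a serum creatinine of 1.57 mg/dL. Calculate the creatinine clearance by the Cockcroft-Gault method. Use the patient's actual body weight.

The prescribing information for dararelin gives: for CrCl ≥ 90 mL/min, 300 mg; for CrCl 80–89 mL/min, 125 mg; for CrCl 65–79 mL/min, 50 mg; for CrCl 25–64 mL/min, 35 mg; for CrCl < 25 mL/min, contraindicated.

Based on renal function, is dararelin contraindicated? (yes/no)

CrCl = (140 − 56) × 99.6 / (72 × 1.57) = 8366.4 / 113.04 ≈ 74.0 mL/min
CrCl ≈ 74 mL/min, which is ≥ 25 mL/min.

no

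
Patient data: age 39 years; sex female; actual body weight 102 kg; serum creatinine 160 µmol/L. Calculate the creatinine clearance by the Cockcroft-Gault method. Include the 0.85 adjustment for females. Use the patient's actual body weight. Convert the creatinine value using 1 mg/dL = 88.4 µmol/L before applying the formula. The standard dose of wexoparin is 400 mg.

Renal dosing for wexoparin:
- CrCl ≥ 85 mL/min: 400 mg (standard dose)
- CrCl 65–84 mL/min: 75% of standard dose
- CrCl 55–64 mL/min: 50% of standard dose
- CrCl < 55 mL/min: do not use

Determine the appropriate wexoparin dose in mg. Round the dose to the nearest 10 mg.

300 mg

SCr = 160 / 88.4 = 1.81 mg/dL
CrCl = (140 − 39) × 102 / (72 × 1.81) × 0.85 = 10302.0 / 130.32 × 0.85 ≈ 67.2 mL/min
CrCl ≈ 67 mL/min → bracket 65–84 mL/min.
75% of 400 mg = 300 mg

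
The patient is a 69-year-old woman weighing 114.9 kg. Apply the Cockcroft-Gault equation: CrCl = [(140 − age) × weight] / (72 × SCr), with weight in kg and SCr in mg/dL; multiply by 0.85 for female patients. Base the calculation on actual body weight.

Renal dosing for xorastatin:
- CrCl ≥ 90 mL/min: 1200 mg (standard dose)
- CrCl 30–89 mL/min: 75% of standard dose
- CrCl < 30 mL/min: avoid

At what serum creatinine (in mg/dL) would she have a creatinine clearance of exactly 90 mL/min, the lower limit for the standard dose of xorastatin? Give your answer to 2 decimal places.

Standard dose requires CrCl ≥ 90 mL/min.
Set (140 − 69) × 114.9 × 0.85 / (72 × SCr) = 90
SCr = (140 − 69) × 114.9 × 0.85 / (72 × 90) = 1.070 mg/dL

1.07 mg/dL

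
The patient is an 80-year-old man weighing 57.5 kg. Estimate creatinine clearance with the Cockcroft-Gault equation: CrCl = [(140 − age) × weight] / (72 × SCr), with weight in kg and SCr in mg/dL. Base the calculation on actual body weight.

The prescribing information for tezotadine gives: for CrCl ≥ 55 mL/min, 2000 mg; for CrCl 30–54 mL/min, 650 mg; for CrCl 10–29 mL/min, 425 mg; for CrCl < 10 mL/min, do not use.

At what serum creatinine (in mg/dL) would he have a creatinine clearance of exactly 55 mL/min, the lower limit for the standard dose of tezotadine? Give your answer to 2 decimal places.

Standard dose requires CrCl ≥ 55 mL/min.
Set (140 − 80) × 57.5 / (72 × SCr) = 55
SCr = (140 − 80) × 57.5 / (72 × 55) = 0.871 mg/dL

0.87 mg/dL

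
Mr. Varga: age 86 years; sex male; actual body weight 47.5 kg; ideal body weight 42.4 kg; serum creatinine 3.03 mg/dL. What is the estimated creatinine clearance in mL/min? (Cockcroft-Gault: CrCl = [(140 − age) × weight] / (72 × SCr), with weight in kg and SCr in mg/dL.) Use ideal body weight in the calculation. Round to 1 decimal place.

CrCl = (140 − 86) × 42.4 / (72 × 3.03) = 2289.6 / 218.16 ≈ 10.5 mL/min

10.5 mL/min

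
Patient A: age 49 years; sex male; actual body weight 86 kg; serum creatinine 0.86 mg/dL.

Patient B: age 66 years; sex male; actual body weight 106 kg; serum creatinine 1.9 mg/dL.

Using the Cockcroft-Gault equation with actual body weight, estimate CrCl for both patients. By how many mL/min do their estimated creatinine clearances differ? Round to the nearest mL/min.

Patient A: CrCl = (140 − 49) × 86 / (72 × 0.86) = 7826.0 / 61.92 ≈ 126.4 mL/min
Patient B: CrCl = (140 − 66) × 106 / (72 × 1.9) = 7844.0 / 136.80 ≈ 57.3 mL/min
|126.4 − 57.3| = 69.1 mL/min

69 mL/min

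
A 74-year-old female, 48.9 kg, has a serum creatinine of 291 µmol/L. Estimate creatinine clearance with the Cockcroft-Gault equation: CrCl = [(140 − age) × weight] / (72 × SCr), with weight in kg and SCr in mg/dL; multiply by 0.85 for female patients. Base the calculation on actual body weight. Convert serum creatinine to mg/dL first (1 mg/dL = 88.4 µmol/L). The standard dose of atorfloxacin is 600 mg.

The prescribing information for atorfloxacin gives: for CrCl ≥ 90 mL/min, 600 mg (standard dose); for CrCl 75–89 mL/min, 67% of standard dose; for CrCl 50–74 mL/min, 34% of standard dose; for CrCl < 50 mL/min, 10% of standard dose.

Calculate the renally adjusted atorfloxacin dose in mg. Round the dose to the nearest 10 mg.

60 mg

SCr = 291 / 88.4 = 3.292 mg/dL
CrCl = (140 − 74) × 48.9 / (72 × 3.292) × 0.85 = 3227.4 / 237.02 × 0.85 ≈ 11.6 mL/min
CrCl ≈ 12 mL/min → bracket < 50 mL/min.
10% of 600 mg = 60 mg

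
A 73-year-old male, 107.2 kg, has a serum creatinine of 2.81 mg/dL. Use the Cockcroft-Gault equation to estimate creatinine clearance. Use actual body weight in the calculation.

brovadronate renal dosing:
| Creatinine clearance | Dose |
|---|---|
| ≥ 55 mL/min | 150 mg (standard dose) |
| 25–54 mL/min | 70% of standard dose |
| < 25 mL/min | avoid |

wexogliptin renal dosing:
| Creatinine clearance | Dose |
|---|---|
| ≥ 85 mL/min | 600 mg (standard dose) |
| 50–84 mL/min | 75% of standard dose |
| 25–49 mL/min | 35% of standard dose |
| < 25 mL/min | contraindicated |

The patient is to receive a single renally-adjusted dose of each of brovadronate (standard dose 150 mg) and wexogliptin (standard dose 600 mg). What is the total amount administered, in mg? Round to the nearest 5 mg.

CrCl = (140 − 73) × 107.2 / (72 × 2.81) = 7182.4 / 202.32 ≈ 35.5 mL/min
CrCl ≈ 36 mL/min.
brovadronate: 25–54 mL/min → 70% of 150 mg = 105 mg.
wexogliptin: 25–49 mL/min → 35% of 600 mg = 210 mg.
Total = 105 + 210 = 315 mg.

315 mg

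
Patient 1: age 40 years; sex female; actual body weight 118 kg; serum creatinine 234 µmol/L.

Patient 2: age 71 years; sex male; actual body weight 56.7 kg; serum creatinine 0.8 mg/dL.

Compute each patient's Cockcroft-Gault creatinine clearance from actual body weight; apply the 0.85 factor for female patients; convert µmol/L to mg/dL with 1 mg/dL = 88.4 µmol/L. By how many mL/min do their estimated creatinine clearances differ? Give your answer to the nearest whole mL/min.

Patient 1: SCr = 234 / 88.4 = 2.647 mg/dL
Patient 1: CrCl = (140 − 40) × 118 / (72 × 2.647) × 0.85 = 11800.0 / 190.58 × 0.85 ≈ 52.6 mL/min
Patient 2: CrCl = (140 − 71) × 56.7 / (72 × 0.8) = 3912.3 / 57.60 ≈ 67.9 mL/min
|52.6 − 67.9| = 15.3 mL/min

15 mL/min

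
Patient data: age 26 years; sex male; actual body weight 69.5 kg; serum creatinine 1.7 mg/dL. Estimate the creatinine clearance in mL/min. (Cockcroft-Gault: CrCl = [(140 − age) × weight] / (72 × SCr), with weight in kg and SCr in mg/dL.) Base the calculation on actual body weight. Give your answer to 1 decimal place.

CrCl = (140 − 26) × 69.5 / (72 × 1.7) = 7923.0 / 122.40 ≈ 64.7 mL/min

64.7 mL/min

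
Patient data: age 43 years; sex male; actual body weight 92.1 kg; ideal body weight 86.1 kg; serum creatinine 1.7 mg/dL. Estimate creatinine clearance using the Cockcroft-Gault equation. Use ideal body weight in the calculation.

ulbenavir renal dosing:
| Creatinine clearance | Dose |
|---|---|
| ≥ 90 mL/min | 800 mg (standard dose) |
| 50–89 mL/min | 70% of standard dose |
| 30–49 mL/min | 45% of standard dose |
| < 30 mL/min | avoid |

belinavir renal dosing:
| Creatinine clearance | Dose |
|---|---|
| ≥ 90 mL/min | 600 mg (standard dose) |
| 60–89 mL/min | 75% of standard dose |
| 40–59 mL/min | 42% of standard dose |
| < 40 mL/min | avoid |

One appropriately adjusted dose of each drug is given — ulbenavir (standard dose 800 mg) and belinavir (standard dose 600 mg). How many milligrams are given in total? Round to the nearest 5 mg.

1010 mg

CrCl = (140 − 43) × 86.1 / (72 × 1.7) = 8351.7 / 122.40 ≈ 68.2 mL/min
CrCl ≈ 68 mL/min.
ulbenavir: 50–89 mL/min → 70% of 800 mg = 560 mg.
belinavir: 60–89 mL/min → 75% of 600 mg = 450 mg.
Total = 560 + 450 = 1010 mg.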